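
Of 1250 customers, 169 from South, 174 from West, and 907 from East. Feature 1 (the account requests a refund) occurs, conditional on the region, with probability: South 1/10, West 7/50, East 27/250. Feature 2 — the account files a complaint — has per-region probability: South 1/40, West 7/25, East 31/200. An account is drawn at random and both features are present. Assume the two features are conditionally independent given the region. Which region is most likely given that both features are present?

Unnormalized posteriors (prior × likelihood):
  South: 0.1352 × 0.1 × 0.025 = 0.000338
  West: 0.1392 × 0.14 × 0.28 = 0.00545664
  East: 0.7256 × 0.108 × 0.155 = 0.012146544
Total = 0.017941184.
Largest term belongs to East, so East is most probable.

East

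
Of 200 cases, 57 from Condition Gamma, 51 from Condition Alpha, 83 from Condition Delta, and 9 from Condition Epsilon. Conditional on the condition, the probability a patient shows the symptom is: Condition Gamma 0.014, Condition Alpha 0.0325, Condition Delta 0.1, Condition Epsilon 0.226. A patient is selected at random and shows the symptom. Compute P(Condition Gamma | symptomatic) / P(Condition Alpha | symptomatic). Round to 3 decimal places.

0.481

Unnormalized posteriors (prior × likelihood):
  Condition Gamma: 0.285 × 0.014 = 0.00399
  Condition Alpha: 0.255 × 0.0325 = 0.0082875
  Condition Delta: 0.415 × 0.1 = 0.0415
  Condition Epsilon: 0.045 × 0.226 = 0.01017
Sum = 0.0639475.
The ratio is 0.00399 / 0.0082875 (the normalizer cancels) = 0.481.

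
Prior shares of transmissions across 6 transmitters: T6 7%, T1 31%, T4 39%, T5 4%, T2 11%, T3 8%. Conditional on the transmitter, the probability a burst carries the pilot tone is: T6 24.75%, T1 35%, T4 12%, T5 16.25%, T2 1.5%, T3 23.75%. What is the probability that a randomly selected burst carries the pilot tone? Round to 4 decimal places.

Unnormalized posteriors (prior × likelihood):
  T6: 0.07 × 0.2475 = 0.017325
  T1: 0.31 × 0.35 = 0.1085
  T4: 0.39 × 0.12 = 0.0468
  T5: 0.04 × 0.1625 = 0.0065
  T2: 0.11 × 0.015 = 0.00165
  T3: 0.08 × 0.2375 = 0.019
P(pilot) = 0.017325 + 0.1085 + 0.0468 + 0.0065 + 0.00165 + 0.019 = 0.199775 → 0.1998.

0.1998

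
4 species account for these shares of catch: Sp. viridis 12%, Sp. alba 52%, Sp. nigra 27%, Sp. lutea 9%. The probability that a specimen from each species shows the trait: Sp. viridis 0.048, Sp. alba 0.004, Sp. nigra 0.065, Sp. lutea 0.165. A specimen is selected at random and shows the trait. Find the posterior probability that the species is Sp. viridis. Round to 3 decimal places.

0.143

Unnormalized posteriors (prior × likelihood):
  Sp. viridis: 0.12 × 0.048 = 0.00576
  Sp. alba: 0.52 × 0.004 = 0.00208
  Sp. nigra: 0.27 × 0.065 = 0.01755
  Sp. lutea: 0.09 × 0.165 = 0.01485
Sum = 0.04024.
P(Sp. viridis | evidence) = 0.00576 / 0.04024 ≈ 0.143.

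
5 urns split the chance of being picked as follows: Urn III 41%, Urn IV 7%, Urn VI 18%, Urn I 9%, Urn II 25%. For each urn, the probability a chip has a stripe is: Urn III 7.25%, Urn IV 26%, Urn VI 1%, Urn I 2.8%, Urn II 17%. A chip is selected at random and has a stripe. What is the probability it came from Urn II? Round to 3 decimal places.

0.449

Unnormalized posteriors (prior × likelihood):
  Urn III: 0.41 × 0.0725 = 0.029725
  Urn IV: 0.07 × 0.26 = 0.0182
  Urn VI: 0.18 × 0.01 = 0.0018
  Urn I: 0.09 × 0.028 = 0.00252
  Urn II: 0.25 × 0.17 = 0.0425
Total = 0.094745.
P(Urn II | evidence) = 0.0425 / 0.094745 ≈ 0.449.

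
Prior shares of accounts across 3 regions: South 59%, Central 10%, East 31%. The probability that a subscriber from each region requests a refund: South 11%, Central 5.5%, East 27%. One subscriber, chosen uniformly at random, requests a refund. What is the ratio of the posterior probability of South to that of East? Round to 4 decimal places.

By Bayes' rule, posterior ∝ prior × likelihood:
  South: 0.59 × 0.11 = 0.0649
  Central: 0.1 × 0.055 = 0.0055
  East: 0.31 × 0.27 = 0.0837
Sum = 0.1541.
The ratio is 0.0649 / 0.0837 (the normalizer cancels) = 0.7754.

0.7754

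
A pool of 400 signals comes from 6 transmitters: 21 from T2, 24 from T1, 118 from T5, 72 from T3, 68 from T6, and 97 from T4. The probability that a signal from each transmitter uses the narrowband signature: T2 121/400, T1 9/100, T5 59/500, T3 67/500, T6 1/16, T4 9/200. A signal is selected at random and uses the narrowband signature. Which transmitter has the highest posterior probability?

Unnormalized posteriors (prior × likelihood):
  T2: 0.0525 × 0.3025 = 0.01588125
  T1: 0.06 × 0.09 = 0.0054
  T5: 0.295 × 0.118 = 0.03481
  T3: 0.18 × 0.134 = 0.02412
  T6: 0.17 × 0.0625 = 0.010625
  T4: 0.2425 × 0.045 = 0.0109125
Sum = 0.10174875.
Largest term belongs to T5, so T5 is most probable.

T5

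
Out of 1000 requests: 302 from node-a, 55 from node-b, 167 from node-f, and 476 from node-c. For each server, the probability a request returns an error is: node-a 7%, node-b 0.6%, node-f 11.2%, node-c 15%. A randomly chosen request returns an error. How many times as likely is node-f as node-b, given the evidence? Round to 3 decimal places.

56.679

Compute prior × likelihood for every hypothesis:
  node-a: 0.302 × 0.07 = 0.02114
  node-b: 0.055 × 0.006 = 0.00033
  node-f: 0.167 × 0.112 = 0.018704
  node-c: 0.476 × 0.15 = 0.0714
Normalizing constant = 0.111574.
The ratio is 0.018704 / 0.00033 (the normalizer cancels) = 56.679.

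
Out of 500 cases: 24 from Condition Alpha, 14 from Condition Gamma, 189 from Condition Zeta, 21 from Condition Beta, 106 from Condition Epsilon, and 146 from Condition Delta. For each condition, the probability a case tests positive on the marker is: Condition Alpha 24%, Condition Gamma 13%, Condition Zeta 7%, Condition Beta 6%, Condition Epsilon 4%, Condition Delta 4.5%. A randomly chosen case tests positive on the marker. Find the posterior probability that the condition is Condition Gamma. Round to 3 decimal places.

Compute prior × likelihood for every hypothesis:
  Condition Alpha: 0.048 × 0.24 = 0.01152
  Condition Gamma: 0.028 × 0.13 = 0.00364
  Condition Zeta: 0.378 × 0.07 = 0.02646
  Condition Beta: 0.042 × 0.06 = 0.00252
  Condition Epsilon: 0.212 × 0.04 = 0.00848
  Condition Delta: 0.292 × 0.045 = 0.01314
Total = 0.06576.
P(Condition Gamma | evidence) = 0.00364 / 0.06576 ≈ 0.055.

0.055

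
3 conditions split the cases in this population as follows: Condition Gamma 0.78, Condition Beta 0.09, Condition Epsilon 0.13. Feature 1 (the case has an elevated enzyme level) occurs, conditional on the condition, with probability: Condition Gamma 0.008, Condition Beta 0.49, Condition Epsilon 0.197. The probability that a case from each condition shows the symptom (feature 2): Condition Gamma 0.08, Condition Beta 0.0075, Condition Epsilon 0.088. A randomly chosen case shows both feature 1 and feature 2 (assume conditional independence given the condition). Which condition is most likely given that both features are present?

Unnormalized posteriors (prior × likelihood):
  Condition Gamma: 0.78 × 0.008 × 0.08 = 0.0004992
  Condition Beta: 0.09 × 0.49 × 0.0075 = 0.00033075
  Condition Epsilon: 0.13 × 0.197 × 0.088 = 0.00225368
Sum = 0.00308363.
Largest term belongs to Condition Epsilon, so Condition Epsilon is most probable.

Condition Epsilon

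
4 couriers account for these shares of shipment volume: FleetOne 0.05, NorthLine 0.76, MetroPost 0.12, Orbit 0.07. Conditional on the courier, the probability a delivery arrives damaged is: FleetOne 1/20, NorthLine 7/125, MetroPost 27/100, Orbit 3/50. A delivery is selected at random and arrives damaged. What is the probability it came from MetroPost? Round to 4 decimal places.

0.3968

Compute prior × likelihood for every hypothesis:
  FleetOne: 0.05 × 0.05 = 0.0025
  NorthLine: 0.76 × 0.056 = 0.04256
  MetroPost: 0.12 × 0.27 = 0.0324
  Orbit: 0.07 × 0.06 = 0.0042
Normalizing constant = 0.08166.
P(MetroPost | evidence) = 0.0324 / 0.08166 ≈ 0.3968.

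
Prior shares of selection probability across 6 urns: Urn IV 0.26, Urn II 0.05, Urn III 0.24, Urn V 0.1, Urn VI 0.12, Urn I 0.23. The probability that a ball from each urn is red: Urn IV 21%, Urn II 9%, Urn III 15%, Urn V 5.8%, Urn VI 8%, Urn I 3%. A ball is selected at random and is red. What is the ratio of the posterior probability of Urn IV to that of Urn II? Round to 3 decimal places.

Compute prior × likelihood for every hypothesis:
  Urn IV: 0.26 × 0.21 = 0.0546
  Urn II: 0.05 × 0.09 = 0.0045
  Urn III: 0.24 × 0.15 = 0.036
  Urn V: 0.1 × 0.058 = 0.0058
  Urn VI: 0.12 × 0.08 = 0.0096
  Urn I: 0.23 × 0.03 = 0.0069
Total = 0.1174.
The ratio is 0.0546 / 0.0045 (the normalizer cancels) = 12.133.

12.133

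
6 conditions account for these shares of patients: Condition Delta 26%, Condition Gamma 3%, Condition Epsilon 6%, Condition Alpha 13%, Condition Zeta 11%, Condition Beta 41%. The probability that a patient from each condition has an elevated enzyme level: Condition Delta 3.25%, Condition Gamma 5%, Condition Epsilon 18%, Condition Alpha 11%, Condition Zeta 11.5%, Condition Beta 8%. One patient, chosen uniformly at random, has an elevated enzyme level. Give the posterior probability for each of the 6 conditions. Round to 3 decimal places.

Condition Delta 0.105, Condition Gamma 0.019, Condition Epsilon 0.134, Condition Alpha 0.178, Condition Zeta 0.157, Condition Beta 0.407

Prior × likelihood for each hypothesis:
  Condition Delta: 0.26 × 0.0325 = 0.00845
  Condition Gamma: 0.03 × 0.05 = 0.0015
  Condition Epsilon: 0.06 × 0.18 = 0.0108
  Condition Alpha: 0.13 × 0.11 = 0.0143
  Condition Zeta: 0.11 × 0.115 = 0.01265
  Condition Beta: 0.41 × 0.08 = 0.0328
Total = 0.0805.
P(Condition Delta | elevated) = 0.00845/0.0805 ≈ 0.105
P(Condition Gamma | elevated) = 0.0015/0.0805 ≈ 0.019
P(Condition Epsilon | elevated) = 0.0108/0.0805 ≈ 0.134
P(Condition Alpha | elevated) = 0.0143/0.0805 ≈ 0.178
P(Condition Zeta | elevated) = 0.01265/0.0805 ≈ 0.157
P(Condition Beta | elevated) = 0.0328/0.0805 ≈ 0.407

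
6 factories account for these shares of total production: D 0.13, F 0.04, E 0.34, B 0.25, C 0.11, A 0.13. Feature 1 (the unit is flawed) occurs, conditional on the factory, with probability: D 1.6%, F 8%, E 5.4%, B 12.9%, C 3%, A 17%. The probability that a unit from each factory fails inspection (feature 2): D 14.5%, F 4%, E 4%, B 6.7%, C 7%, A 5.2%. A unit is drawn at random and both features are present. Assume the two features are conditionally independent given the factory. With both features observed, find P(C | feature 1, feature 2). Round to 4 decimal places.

0.0491

Unnormalized posteriors (prior × likelihood):
  D: 0.13 × 0.016 × 0.145 = 0.0003016
  F: 0.04 × 0.08 × 0.04 = 0.000128
  E: 0.34 × 0.054 × 0.04 = 0.0007344
  B: 0.25 × 0.129 × 0.067 = 0.00216075
  C: 0.11 × 0.03 × 0.07 = 0.000231
  A: 0.13 × 0.17 × 0.052 = 0.0011492
Normalizing constant = 0.00470495.
P(C | evidence) = 0.000231 / 0.00470495 ≈ 0.0491.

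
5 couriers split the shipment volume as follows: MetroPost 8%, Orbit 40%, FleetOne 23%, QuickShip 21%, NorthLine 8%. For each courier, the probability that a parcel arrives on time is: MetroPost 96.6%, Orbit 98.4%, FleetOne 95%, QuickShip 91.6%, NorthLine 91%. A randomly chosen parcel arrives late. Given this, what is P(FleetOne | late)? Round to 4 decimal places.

0.2530

Taking complements, P(late | each) = MetroPost 0.034, Orbit 0.016, FleetOne 0.05, QuickShip 0.084, NorthLine 0.09.
Prior × likelihood for each hypothesis:
  MetroPost: 0.08 × 0.034 = 0.00272
  Orbit: 0.4 × 0.016 = 0.0064
  FleetOne: 0.23 × 0.05 = 0.0115
  QuickShip: 0.21 × 0.084 = 0.01764
  NorthLine: 0.08 × 0.09 = 0.0072
Total = 0.04546.
P(FleetOne | evidence) = 0.0115 / 0.04546 ≈ 0.2530.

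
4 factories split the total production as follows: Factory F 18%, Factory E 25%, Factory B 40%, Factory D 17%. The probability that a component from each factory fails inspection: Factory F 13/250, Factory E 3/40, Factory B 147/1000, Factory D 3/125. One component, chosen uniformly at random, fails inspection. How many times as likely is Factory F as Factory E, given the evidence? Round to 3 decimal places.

0.499

Unnormalized posteriors (prior × likelihood):
  Factory F: 0.18 × 0.052 = 0.00936
  Factory E: 0.25 × 0.075 = 0.01875
  Factory B: 0.4 × 0.147 = 0.0588
  Factory D: 0.17 × 0.024 = 0.00408
Normalizing constant = 0.09099.
The ratio is 0.00936 / 0.01875 (the normalizer cancels) = 0.499.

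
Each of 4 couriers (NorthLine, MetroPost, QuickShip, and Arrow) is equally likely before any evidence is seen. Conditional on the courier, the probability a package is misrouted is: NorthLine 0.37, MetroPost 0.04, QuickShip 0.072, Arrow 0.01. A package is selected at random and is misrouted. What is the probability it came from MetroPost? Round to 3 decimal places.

Since the prior is uniform, the posterior is proportional to the likelihood:
  NorthLine: 0.37
  MetroPost: 0.04
  QuickShip: 0.072
  Arrow: 0.01
Normalizing constant = 0.492.
P(MetroPost | evidence) = 0.04 / 0.492 ≈ 0.081.

0.081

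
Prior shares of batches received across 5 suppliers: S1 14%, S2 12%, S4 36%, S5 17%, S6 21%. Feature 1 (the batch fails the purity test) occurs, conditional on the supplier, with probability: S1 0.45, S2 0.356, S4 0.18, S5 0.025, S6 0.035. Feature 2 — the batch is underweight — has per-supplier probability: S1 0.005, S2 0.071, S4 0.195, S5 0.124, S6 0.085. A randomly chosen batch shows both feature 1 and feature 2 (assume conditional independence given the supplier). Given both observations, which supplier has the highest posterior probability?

Unnormalized posteriors (prior × likelihood):
  S1: 0.14 × 0.45 × 0.005 = 0.000315
  S2: 0.12 × 0.356 × 0.071 = 0.00303312
  S4: 0.36 × 0.18 × 0.195 = 0.012636
  S5: 0.17 × 0.025 × 0.124 = 0.000527
  S6: 0.21 × 0.035 × 0.085 = 0.00062475
Sum = 0.01713587.
Largest term belongs to S4, so S4 is most probable.

S4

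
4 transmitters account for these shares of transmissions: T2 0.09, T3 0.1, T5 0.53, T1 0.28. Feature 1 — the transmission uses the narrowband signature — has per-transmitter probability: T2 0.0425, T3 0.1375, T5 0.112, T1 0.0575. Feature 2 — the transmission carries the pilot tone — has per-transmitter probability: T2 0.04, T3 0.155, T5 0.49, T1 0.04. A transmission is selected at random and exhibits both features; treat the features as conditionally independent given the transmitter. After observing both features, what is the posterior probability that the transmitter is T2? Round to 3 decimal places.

Unnormalized posteriors (prior × likelihood):
  T2: 0.09 × 0.0425 × 0.04 = 0.000153
  T3: 0.1 × 0.1375 × 0.155 = 0.00213125
  T5: 0.53 × 0.112 × 0.49 = 0.0290864
  T1: 0.28 × 0.0575 × 0.04 = 0.000644
Normalizing constant = 0.03201465.
P(T2 | evidence) = 0.000153 / 0.03201465 ≈ 0.005.

0.005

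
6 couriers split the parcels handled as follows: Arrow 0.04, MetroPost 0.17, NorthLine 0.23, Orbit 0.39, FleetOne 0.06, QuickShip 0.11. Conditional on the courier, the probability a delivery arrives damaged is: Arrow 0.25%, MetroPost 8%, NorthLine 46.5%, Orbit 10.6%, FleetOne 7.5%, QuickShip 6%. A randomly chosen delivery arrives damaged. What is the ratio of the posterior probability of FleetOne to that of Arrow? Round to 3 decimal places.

45.000

Unnormalized posteriors (prior × likelihood):
  Arrow: 0.04 × 0.0025 = 0.0001
  MetroPost: 0.17 × 0.08 = 0.0136
  NorthLine: 0.23 × 0.465 = 0.10695
  Orbit: 0.39 × 0.106 = 0.04134
  FleetOne: 0.06 × 0.075 = 0.0045
  QuickShip: 0.11 × 0.06 = 0.0066
Sum = 0.17309.
The ratio is 0.0045 / 0.0001 (the normalizer cancels) = 45.000.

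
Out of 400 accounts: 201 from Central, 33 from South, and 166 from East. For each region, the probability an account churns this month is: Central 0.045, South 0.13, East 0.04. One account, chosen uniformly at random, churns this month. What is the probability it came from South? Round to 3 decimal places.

By Bayes' rule, posterior ∝ prior × likelihood:
  Central: 0.5025 × 0.045 = 0.0226125
  South: 0.0825 × 0.13 = 0.010725
  East: 0.415 × 0.04 = 0.0166
Sum = 0.0499375.
P(South | evidence) = 0.010725 / 0.0499375 ≈ 0.215.

0.215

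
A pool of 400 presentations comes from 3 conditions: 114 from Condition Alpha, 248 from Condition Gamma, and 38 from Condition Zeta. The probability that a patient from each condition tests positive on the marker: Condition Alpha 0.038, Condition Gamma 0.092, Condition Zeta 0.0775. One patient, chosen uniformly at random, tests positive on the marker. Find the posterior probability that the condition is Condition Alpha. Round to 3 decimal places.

0.144

Compute prior × likelihood for every hypothesis:
  Condition Alpha: 0.285 × 0.038 = 0.01083
  Condition Gamma: 0.62 × 0.092 = 0.05704
  Condition Zeta: 0.095 × 0.0775 = 0.0073625
Sum = 0.0752325.
P(Condition Alpha | evidence) = 0.01083 / 0.0752325 ≈ 0.144.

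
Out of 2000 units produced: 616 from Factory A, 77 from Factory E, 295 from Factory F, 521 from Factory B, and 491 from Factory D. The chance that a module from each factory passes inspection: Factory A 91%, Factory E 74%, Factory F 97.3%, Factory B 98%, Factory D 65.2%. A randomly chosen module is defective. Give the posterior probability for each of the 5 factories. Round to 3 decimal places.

Taking complements, P(defective | each) = Factory A 0.09, Factory E 0.26, Factory F 0.027, Factory B 0.02, Factory D 0.348.
By Bayes' rule, posterior ∝ prior × likelihood:
  Factory A: 0.308 × 0.09 = 0.02772
  Factory E: 0.0385 × 0.26 = 0.01001
  Factory F: 0.1475 × 0.027 = 0.0039825
  Factory B: 0.2605 × 0.02 = 0.00521
  Factory D: 0.2455 × 0.348 = 0.085434
Sum = 0.1323565.
P(Factory A | defective) = 0.02772/0.1323565 ≈ 0.209
P(Factory E | defective) = 0.01001/0.1323565 ≈ 0.076
P(Factory F | defective) = 0.0039825/0.1323565 ≈ 0.030
P(Factory B | defective) = 0.00521/0.1323565 ≈ 0.039
P(Factory D | defective) = 0.085434/0.1323565 ≈ 0.645
(Check: 0.209+0.076+0.030+0.039+0.645 = 0.999.)

Factory A 0.209, Factory E 0.076, Factory F 0.030, Factory B 0.039, Factory D 0.645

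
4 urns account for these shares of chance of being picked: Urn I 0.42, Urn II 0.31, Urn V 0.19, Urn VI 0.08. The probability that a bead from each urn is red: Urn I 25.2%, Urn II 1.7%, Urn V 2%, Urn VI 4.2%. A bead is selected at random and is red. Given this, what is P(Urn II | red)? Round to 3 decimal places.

By Bayes' rule, posterior ∝ prior × likelihood:
  Urn I: 0.42 × 0.252 = 0.10584
  Urn II: 0.31 × 0.017 = 0.00527
  Urn V: 0.19 × 0.02 = 0.0038
  Urn VI: 0.08 × 0.042 = 0.00336
Total = 0.11827.
P(Urn II | evidence) = 0.00527 / 0.11827 ≈ 0.045.

0.045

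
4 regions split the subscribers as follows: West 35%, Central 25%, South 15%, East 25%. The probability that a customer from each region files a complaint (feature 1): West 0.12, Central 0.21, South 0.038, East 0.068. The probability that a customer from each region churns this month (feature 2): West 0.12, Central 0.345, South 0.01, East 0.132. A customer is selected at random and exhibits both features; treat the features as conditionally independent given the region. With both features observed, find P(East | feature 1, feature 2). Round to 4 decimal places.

By Bayes' rule, posterior ∝ prior × likelihood:
  West: 0.35 × 0.12 × 0.12 = 0.00504
  Central: 0.25 × 0.21 × 0.345 = 0.0181125
  South: 0.15 × 0.038 × 0.01 = 0.000057
  East: 0.25 × 0.068 × 0.132 = 0.002244
Normalizing constant = 0.0254535.
P(East | evidence) = 0.002244 / 0.0254535 ≈ 0.0882.

0.0882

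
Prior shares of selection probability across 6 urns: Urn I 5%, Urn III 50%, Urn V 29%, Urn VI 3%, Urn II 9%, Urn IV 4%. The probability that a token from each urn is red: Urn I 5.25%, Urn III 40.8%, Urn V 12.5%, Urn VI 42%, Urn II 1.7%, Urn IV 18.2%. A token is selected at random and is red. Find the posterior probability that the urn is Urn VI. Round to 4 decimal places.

By Bayes' rule, posterior ∝ prior × likelihood:
  Urn I: 0.05 × 0.0525 = 0.002625
  Urn III: 0.5 × 0.408 = 0.204
  Urn V: 0.29 × 0.125 = 0.03625
  Urn VI: 0.03 × 0.42 = 0.0126
  Urn II: 0.09 × 0.017 = 0.00153
  Urn IV: 0.04 × 0.182 = 0.00728
Total = 0.264285.
P(Urn VI | evidence) = 0.0126 / 0.264285 ≈ 0.0477.

0.0477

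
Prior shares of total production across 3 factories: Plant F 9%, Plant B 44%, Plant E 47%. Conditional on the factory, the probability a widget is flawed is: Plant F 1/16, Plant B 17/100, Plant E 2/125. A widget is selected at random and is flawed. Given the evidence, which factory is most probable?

Compute prior × likelihood for every hypothesis:
  Plant F: 0.09 × 0.0625 = 0.005625
  Plant B: 0.44 × 0.17 = 0.0748
  Plant E: 0.47 × 0.016 = 0.00752
Sum = 0.087945.
Largest term belongs to Plant B, so Plant B is most probable.

Plant B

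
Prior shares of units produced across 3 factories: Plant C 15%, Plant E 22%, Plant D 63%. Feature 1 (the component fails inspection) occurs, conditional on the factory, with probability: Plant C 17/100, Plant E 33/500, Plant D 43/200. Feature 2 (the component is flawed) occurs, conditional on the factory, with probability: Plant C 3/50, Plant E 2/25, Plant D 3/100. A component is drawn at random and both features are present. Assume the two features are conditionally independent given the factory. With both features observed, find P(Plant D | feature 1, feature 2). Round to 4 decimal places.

0.6015

Unnormalized posteriors (prior × likelihood):
  Plant C: 0.15 × 0.17 × 0.06 = 0.00153
  Plant E: 0.22 × 0.066 × 0.08 = 0.0011616
  Plant D: 0.63 × 0.215 × 0.03 = 0.0040635
Total = 0.0067551.
P(Plant D | evidence) = 0.0040635 / 0.0067551 ≈ 0.6015.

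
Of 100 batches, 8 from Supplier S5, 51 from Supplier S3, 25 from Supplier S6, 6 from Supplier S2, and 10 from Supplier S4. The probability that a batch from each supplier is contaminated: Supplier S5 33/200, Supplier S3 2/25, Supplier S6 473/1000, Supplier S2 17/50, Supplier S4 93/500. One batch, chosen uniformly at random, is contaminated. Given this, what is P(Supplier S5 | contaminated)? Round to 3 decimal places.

0.062

Compute prior × likelihood for every hypothesis:
  Supplier S5: 0.08 × 0.165 = 0.0132
  Supplier S3: 0.51 × 0.08 = 0.0408
  Supplier S6: 0.25 × 0.473 = 0.11825
  Supplier S2: 0.06 × 0.34 = 0.0204
  Supplier S4: 0.1 × 0.186 = 0.0186
Sum = 0.21125.
P(Supplier S5 | evidence) = 0.0132 / 0.21125 ≈ 0.062.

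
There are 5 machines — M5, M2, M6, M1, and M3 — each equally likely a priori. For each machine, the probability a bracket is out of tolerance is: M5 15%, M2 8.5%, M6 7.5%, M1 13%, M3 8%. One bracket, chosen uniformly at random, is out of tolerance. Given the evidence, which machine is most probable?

With a uniform prior (1/5 each), posterior ∝ likelihood:
  M5: 0.15
  M2: 0.085
  M6: 0.075
  M1: 0.13
  M3: 0.08
Sum = 0.52.
Largest term belongs to M5, so M5 is most probable.

M5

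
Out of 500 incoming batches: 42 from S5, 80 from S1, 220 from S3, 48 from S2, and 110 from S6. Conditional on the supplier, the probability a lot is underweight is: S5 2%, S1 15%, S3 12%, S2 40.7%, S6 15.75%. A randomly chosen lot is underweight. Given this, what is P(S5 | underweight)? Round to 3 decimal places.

Prior × likelihood for each hypothesis:
  S5: 0.084 × 0.02 = 0.00168
  S1: 0.16 × 0.15 = 0.024
  S3: 0.44 × 0.12 = 0.0528
  S2: 0.096 × 0.407 = 0.039072
  S6: 0.22 × 0.1575 = 0.03465
Normalizing constant = 0.152202.
P(S5 | evidence) = 0.00168 / 0.152202 ≈ 0.011.

0.011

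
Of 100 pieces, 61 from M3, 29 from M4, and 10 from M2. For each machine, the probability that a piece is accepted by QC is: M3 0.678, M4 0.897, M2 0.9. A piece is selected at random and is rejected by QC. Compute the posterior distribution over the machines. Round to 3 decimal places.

M3 0.831, M4 0.126, M2 0.042

Taking complements, P(rejected | each) = M3 0.322, M4 0.103, M2 0.1.
Compute prior × likelihood for every hypothesis:
  M3: 0.61 × 0.322 = 0.19642
  M4: 0.29 × 0.103 = 0.02987
  M2: 0.1 × 0.1 = 0.01
Total = 0.23629.
P(M3 | rejected) = 0.19642/0.23629 ≈ 0.831
P(M4 | rejected) = 0.02987/0.23629 ≈ 0.126
P(M2 | rejected) = 0.01/0.23629 ≈ 0.042
(Check: 0.831+0.126+0.042 = 0.999.)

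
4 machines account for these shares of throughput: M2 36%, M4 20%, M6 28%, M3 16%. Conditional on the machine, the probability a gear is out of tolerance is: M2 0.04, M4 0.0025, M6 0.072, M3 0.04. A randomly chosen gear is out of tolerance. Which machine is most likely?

Unnormalized posteriors (prior × likelihood):
  M2: 0.36 × 0.04 = 0.0144
  M4: 0.2 × 0.0025 = 0.0005
  M6: 0.28 × 0.072 = 0.02016
  M3: 0.16 × 0.04 = 0.0064
Sum = 0.04146.
Largest term belongs to M6, so M6 is most probable.

M6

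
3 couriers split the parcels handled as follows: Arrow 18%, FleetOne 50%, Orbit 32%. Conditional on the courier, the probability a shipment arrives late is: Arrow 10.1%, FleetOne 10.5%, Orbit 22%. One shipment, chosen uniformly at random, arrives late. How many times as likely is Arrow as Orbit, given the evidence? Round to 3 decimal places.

0.258

Prior × likelihood for each hypothesis:
  Arrow: 0.18 × 0.101 = 0.01818
  FleetOne: 0.5 × 0.105 = 0.0525
  Orbit: 0.32 × 0.22 = 0.0704
Normalizing constant = 0.14108.
The ratio is 0.01818 / 0.0704 (the normalizer cancels) = 0.258.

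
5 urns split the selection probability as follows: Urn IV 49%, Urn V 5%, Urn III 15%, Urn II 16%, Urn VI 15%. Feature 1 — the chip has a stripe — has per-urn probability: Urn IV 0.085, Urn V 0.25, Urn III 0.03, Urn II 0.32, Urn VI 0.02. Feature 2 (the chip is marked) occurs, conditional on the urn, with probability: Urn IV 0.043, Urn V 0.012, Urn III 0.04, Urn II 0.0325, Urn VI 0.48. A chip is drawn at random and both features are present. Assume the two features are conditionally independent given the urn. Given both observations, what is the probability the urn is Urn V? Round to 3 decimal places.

0.029

Prior × likelihood for each hypothesis:
  Urn IV: 0.49 × 0.085 × 0.043 = 0.00179095
  Urn V: 0.05 × 0.25 × 0.012 = 0.00015
  Urn III: 0.15 × 0.03 × 0.04 = 0.00018
  Urn II: 0.16 × 0.32 × 0.0325 = 0.001664
  Urn VI: 0.15 × 0.02 × 0.48 = 0.00144
Normalizing constant = 0.00522495.
P(Urn V | evidence) = 0.00015 / 0.00522495 ≈ 0.029.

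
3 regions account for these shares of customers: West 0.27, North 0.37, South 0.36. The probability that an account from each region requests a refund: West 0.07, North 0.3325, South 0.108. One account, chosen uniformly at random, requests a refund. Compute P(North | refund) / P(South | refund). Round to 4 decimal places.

Prior × likelihood for each hypothesis:
  West: 0.27 × 0.07 = 0.0189
  North: 0.37 × 0.3325 = 0.123025
  South: 0.36 × 0.108 = 0.03888
Sum = 0.180805.
The ratio is 0.123025 / 0.03888 (the normalizer cancels) = 3.1642.

3.1642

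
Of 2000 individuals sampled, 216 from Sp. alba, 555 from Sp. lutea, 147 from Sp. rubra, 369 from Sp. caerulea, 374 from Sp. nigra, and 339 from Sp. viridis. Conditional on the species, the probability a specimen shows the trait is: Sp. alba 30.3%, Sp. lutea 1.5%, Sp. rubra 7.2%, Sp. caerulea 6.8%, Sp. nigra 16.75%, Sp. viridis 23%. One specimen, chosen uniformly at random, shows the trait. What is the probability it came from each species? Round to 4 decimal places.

Sp. alba 0.2617, Sp. lutea 0.0333, Sp. rubra 0.0423, Sp. caerulea 0.1003, Sp. nigra 0.2505, Sp. viridis 0.3118

Prior × likelihood for each hypothesis:
  Sp. alba: 0.108 × 0.303 = 0.032724
  Sp. lutea: 0.2775 × 0.015 = 0.0041625
  Sp. rubra: 0.0735 × 0.072 = 0.005292
  Sp. caerulea: 0.1845 × 0.068 = 0.012546
  Sp. nigra: 0.187 × 0.1675 = 0.0313225
  Sp. viridis: 0.1695 × 0.23 = 0.038985
Total = 0.125032.
P(Sp. alba | trait) = 0.032724/0.125032 ≈ 0.2617
P(Sp. lutea | trait) = 0.0041625/0.125032 ≈ 0.0333
P(Sp. rubra | trait) = 0.005292/0.125032 ≈ 0.0423
P(Sp. caerulea | trait) = 0.012546/0.125032 ≈ 0.1003
P(Sp. nigra | trait) = 0.0313225/0.125032 ≈ 0.2505
P(Sp. viridis | trait) = 0.038985/0.125032 ≈ 0.3118
(Check: 0.2617+0.0333+0.0423+0.1003+0.2505+0.3118 = 0.9999.)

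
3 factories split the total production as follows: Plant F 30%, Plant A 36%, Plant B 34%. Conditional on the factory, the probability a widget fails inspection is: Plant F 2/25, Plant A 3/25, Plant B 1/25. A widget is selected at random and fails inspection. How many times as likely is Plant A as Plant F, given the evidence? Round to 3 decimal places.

1.800

Prior × likelihood for each hypothesis:
  Plant F: 0.3 × 0.08 = 0.024
  Plant A: 0.36 × 0.12 = 0.0432
  Plant B: 0.34 × 0.04 = 0.0136
Total = 0.0808.
The ratio is 0.0432 / 0.024 (the normalizer cancels) = 1.800.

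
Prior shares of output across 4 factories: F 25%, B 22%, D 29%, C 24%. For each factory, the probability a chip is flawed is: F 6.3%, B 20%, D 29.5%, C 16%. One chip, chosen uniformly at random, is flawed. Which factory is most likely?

Unnormalized posteriors (prior × likelihood):
  F: 0.25 × 0.063 = 0.01575
  B: 0.22 × 0.2 = 0.044
  D: 0.29 × 0.295 = 0.08555
  C: 0.24 × 0.16 = 0.0384
Total = 0.1837.
Largest term belongs to D, so D is most probable.

D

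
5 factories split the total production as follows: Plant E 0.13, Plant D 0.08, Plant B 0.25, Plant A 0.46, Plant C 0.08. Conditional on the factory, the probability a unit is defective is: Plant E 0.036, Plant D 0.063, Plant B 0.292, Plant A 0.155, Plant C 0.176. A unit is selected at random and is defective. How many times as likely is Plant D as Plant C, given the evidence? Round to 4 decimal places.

0.3580

Compute prior × likelihood for every hypothesis:
  Plant E: 0.13 × 0.036 = 0.00468
  Plant D: 0.08 × 0.063 = 0.00504
  Plant B: 0.25 × 0.292 = 0.073
  Plant A: 0.46 × 0.155 = 0.0713
  Plant C: 0.08 × 0.176 = 0.01408
Normalizing constant = 0.1681.
The ratio is 0.00504 / 0.01408 (the normalizer cancels) = 0.3580.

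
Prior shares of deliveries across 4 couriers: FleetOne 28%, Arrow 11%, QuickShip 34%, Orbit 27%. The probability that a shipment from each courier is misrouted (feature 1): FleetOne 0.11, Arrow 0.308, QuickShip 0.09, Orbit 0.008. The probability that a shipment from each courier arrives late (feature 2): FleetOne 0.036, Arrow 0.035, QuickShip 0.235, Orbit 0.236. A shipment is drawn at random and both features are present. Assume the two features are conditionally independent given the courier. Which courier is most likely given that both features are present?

Unnormalized posteriors (prior × likelihood):
  FleetOne: 0.28 × 0.11 × 0.036 = 0.0011088
  Arrow: 0.11 × 0.308 × 0.035 = 0.0011858
  QuickShip: 0.34 × 0.09 × 0.235 = 0.007191
  Orbit: 0.27 × 0.008 × 0.236 = 0.00050976
Normalizing constant = 0.00999536.
Largest term belongs to QuickShip, so QuickShip is most probable.

QuickShip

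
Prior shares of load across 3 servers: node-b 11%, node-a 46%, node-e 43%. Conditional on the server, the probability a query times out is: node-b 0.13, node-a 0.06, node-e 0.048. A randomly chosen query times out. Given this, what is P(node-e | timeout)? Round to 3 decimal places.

Unnormalized posteriors (prior × likelihood):
  node-b: 0.11 × 0.13 = 0.0143
  node-a: 0.46 × 0.06 = 0.0276
  node-e: 0.43 × 0.048 = 0.02064
Normalizing constant = 0.06254.
P(node-e | evidence) = 0.02064 / 0.06254 ≈ 0.330.

0.330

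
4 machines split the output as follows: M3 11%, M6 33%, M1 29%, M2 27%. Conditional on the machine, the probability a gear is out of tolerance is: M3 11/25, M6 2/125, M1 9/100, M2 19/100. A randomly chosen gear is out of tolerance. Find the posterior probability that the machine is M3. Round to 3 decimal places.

Unnormalized posteriors (prior × likelihood):
  M3: 0.11 × 0.44 = 0.0484
  M6: 0.33 × 0.016 = 0.00528
  M1: 0.29 × 0.09 = 0.0261
  M2: 0.27 × 0.19 = 0.0513
Normalizing constant = 0.13108.
P(M3 | evidence) = 0.0484 / 0.13108 ≈ 0.369.

0.369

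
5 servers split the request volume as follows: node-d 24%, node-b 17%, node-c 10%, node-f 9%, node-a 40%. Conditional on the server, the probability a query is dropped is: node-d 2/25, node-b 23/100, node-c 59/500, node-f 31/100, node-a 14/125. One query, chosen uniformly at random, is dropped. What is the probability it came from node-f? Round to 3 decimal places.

By Bayes' rule, posterior ∝ prior × likelihood:
  node-d: 0.24 × 0.08 = 0.0192
  node-b: 0.17 × 0.23 = 0.0391
  node-c: 0.1 × 0.118 = 0.0118
  node-f: 0.09 × 0.31 = 0.0279
  node-a: 0.4 × 0.112 = 0.0448
Sum = 0.1428.
P(node-f | evidence) = 0.0279 / 0.1428 ≈ 0.195.

0.195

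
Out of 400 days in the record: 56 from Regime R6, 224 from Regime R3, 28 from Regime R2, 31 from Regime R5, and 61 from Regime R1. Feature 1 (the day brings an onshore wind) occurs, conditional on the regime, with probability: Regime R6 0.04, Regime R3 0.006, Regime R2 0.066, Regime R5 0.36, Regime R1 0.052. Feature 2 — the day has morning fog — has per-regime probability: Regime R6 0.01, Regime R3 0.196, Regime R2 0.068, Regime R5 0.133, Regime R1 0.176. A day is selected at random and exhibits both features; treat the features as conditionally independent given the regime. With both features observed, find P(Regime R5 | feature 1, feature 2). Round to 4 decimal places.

Prior × likelihood for each hypothesis:
  Regime R6: 0.14 × 0.04 × 0.01 = 0.000056
  Regime R3: 0.56 × 0.006 × 0.196 = 0.00065856
  Regime R2: 0.07 × 0.066 × 0.068 = 0.00031416
  Regime R5: 0.0775 × 0.36 × 0.133 = 0.0037107
  Regime R1: 0.1525 × 0.052 × 0.176 = 0.00139568
Normalizing constant = 0.0061351.
P(Regime R5 | evidence) = 0.0037107 / 0.0061351 ≈ 0.6048.

0.6048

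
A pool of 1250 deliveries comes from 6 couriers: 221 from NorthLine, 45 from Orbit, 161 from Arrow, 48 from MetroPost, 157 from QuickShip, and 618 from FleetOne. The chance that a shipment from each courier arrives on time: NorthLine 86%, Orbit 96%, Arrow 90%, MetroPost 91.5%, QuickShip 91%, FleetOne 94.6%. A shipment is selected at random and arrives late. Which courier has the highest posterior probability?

Taking complements, P(late | each) = NorthLine 0.14, Orbit 0.04, Arrow 0.1, MetroPost 0.085, QuickShip 0.09, FleetOne 0.054.
Unnormalized posteriors (prior × likelihood):
  NorthLine: 0.1768 × 0.14 = 0.024752
  Orbit: 0.036 × 0.04 = 0.00144
  Arrow: 0.1288 × 0.1 = 0.01288
  MetroPost: 0.0384 × 0.085 = 0.003264
  QuickShip: 0.1256 × 0.09 = 0.011304
  FleetOne: 0.4944 × 0.054 = 0.0266976
Total = 0.0803376.
Largest term belongs to FleetOne, so FleetOne is most probable.

FleetOne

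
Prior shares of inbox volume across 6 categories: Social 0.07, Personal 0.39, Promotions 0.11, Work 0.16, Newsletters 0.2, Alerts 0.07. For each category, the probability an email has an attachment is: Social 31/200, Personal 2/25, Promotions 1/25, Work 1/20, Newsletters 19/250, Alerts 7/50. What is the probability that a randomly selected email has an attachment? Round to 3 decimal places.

0.079

Unnormalized posteriors (prior × likelihood):
  Social: 0.07 × 0.155 = 0.01085
  Personal: 0.39 × 0.08 = 0.0312
  Promotions: 0.11 × 0.04 = 0.0044
  Work: 0.16 × 0.05 = 0.008
  Newsletters: 0.2 × 0.076 = 0.0152
  Alerts: 0.07 × 0.14 = 0.0098
P(attachment) = 0.01085 + 0.0312 + 0.0044 + 0.008 + 0.0152 + 0.0098 = 0.07945 → 0.079.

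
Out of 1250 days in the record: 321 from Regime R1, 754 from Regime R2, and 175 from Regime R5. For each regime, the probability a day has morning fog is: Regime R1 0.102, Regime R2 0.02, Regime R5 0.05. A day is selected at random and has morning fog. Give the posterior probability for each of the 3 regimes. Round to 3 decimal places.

Regime R1 0.579, Regime R2 0.267, Regime R5 0.155

Unnormalized posteriors (prior × likelihood):
  Regime R1: 0.2568 × 0.102 = 0.0261936
  Regime R2: 0.6032 × 0.02 = 0.012064
  Regime R5: 0.14 × 0.05 = 0.007
Total = 0.0452576.
P(Regime R1 | fog) = 0.0261936/0.0452576 ≈ 0.579
P(Regime R2 | fog) = 0.012064/0.0452576 ≈ 0.267
P(Regime R5 | fog) = 0.007/0.0452576 ≈ 0.155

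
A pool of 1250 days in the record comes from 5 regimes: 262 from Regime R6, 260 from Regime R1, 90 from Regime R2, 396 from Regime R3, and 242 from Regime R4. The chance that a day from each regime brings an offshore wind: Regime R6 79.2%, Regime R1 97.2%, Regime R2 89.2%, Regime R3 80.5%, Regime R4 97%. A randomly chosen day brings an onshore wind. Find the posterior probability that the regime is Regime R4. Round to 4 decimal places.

0.0465

Taking complements, P(onshore | each) = Regime R6 0.208, Regime R1 0.028, Regime R2 0.108, Regime R3 0.195, Regime R4 0.03.
Compute prior × likelihood for every hypothesis:
  Regime R6: 0.2096 × 0.208 = 0.0435968
  Regime R1: 0.208 × 0.028 = 0.005824
  Regime R2: 0.072 × 0.108 = 0.007776
  Regime R3: 0.3168 × 0.195 = 0.061776
  Regime R4: 0.1936 × 0.03 = 0.005808
Total = 0.1247808.
P(Regime R4 | evidence) = 0.005808 / 0.1247808 ≈ 0.0465.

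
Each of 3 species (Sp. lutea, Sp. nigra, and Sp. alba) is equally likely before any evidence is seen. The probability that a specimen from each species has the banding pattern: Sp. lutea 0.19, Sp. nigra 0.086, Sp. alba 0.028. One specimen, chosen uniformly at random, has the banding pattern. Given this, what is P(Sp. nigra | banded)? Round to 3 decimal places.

0.283

With a uniform prior (1/3 each), posterior ∝ likelihood:
  Sp. lutea: 0.19
  Sp. nigra: 0.086
  Sp. alba: 0.028
Normalizing constant = 0.304.
P(Sp. nigra | evidence) = 0.086 / 0.304 ≈ 0.283.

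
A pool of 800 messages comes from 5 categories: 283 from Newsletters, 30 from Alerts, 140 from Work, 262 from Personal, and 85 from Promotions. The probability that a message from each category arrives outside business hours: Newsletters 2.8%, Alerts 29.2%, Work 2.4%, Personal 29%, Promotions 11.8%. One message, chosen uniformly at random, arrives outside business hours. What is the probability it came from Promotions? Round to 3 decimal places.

0.095

Prior × likelihood for each hypothesis:
  Newsletters: 0.35375 × 0.028 = 0.009905
  Alerts: 0.0375 × 0.292 = 0.01095
  Work: 0.175 × 0.024 = 0.0042
  Personal: 0.3275 × 0.29 = 0.094975
  Promotions: 0.10625 × 0.118 = 0.0125375
Total = 0.1325675.
P(Promotions | evidence) = 0.0125375 / 0.1325675 ≈ 0.095.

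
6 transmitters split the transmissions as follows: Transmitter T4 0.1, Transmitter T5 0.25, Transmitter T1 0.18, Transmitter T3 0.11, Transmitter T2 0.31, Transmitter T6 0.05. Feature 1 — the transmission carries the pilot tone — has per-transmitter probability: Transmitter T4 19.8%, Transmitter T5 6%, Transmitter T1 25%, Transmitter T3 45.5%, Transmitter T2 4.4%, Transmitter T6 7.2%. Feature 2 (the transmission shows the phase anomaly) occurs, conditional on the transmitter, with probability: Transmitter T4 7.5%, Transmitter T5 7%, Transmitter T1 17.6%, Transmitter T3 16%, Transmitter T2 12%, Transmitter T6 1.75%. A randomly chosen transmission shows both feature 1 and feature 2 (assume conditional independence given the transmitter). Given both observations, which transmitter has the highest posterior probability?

Transmitter T3

Prior × likelihood for each hypothesis:
  Transmitter T4: 0.1 × 0.198 × 0.075 = 0.001485
  Transmitter T5: 0.25 × 0.06 × 0.07 = 0.00105
  Transmitter T1: 0.18 × 0.25 × 0.176 = 0.00792
  Transmitter T3: 0.11 × 0.455 × 0.16 = 0.008008
  Transmitter T2: 0.31 × 0.044 × 0.12 = 0.0016368
  Transmitter T6: 0.05 × 0.072 × 0.0175 = 0.000063
Normalizing constant = 0.0201628.
Largest term belongs to Transmitter T3, so Transmitter T3 is most probable.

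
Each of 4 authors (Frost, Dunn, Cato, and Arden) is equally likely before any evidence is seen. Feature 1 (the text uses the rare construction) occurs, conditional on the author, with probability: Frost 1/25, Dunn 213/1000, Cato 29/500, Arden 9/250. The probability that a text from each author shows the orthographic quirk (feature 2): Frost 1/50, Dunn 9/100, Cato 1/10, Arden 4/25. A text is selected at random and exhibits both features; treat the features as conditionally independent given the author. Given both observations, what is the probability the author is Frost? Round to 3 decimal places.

0.025

Since the prior is uniform, the posterior is proportional to the likelihood:
  Frost: 0.04 × 0.02 = 0.0008
  Dunn: 0.213 × 0.09 = 0.01917
  Cato: 0.058 × 0.1 = 0.0058
  Arden: 0.036 × 0.16 = 0.00576
Sum = 0.03153.
P(Frost | evidence) = 0.0008 / 0.03153 ≈ 0.025.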